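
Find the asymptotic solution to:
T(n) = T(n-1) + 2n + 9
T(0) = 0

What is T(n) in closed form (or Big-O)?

Dominant term in sum is 2*sum(i, i=1..n) = 2*n*(n+1)/2 = O(n^2).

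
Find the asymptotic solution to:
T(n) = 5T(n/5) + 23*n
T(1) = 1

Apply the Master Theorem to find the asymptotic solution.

a=5, b=5, f(n)=23*n. log_5(5) = 1. Case 2: T(n) = O(n log n).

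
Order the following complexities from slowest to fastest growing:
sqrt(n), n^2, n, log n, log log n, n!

Ordered by growth rate: log log n < log n < sqrt(n) < n < n^2 < n!.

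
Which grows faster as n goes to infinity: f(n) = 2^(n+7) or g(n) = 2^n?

f(n) = 2^(n+7) and g(n) = 2^n are Theta of each other: 2^(n+7) = 2^7 * 2^n = Theta(2^n).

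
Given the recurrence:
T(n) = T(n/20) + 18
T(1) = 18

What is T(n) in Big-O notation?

Each step divides n by 20 and adds 18. After log_20(n) steps, T(n) = O(log n).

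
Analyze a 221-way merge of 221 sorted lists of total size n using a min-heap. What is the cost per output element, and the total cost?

Maintain a min-heap of size 221 holding the current head of each list. Each output step does one extract-min (O(log 221)) and one insert of that list's next element (O(log 221)). Each of the n elements passes through the heap exactly once, so the total cost is O(n log 221), i.e. O(log 221) per output element.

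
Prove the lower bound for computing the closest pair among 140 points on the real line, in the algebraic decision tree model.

Reduction from element distinctness: given 140 reals, the closest-pair distance is 0 iff two are equal. Element distinctness has an Omega(n log n) lower bound in the algebraic decision tree model (Ben-Or). Therefore closest pair on a line also requires Omega(n log n). Sorting then a linear scan achieves this.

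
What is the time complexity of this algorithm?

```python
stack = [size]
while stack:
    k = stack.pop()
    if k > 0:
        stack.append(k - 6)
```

Time complexity: O(n).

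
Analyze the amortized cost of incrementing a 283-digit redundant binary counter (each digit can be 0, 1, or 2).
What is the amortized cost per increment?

A redundant counter on 283 digits allows digit values 0, 1, 2. Increment adds 1 to the least significant digit and carries any 2 to a 0 plus +1 on the next digit. With potential Phi = (number of 2-digits), each increment does O(1) actual work plus a chain of carries, each of which decreases Phi by 1. Amortized O(1).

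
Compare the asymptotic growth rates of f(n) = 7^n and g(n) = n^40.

f(n) = 7^n grows faster: any exponential with base > 1 dominates every polynomial.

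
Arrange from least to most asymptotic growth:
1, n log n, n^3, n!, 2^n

Ordered by growth rate: 1 < n log n < n^3 < 2^n < n!.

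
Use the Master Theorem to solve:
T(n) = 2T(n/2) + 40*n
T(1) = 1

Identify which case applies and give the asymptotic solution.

a=2, b=2, f(n)=40*n.
log_2(2) = 1, so n^(log_b(a)) = n.
f(n) = Theta(n), so Case 2 applies.
T(n) = Theta(n log n).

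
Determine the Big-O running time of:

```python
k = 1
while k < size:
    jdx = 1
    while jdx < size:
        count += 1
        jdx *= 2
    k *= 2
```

Time complexity: O(log^2 n).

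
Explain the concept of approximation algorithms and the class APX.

An approximation algorithm finds solutions within a guaranteed factor of optimal in polynomial time. APX is the class of optimization problems with constant-factor polynomial-time approximation algorithms. Vertex Cover is in APX (2-approximation). Unless P = NP, TSP has no constant-factor approximation, but Metric TSP has a 3/2-approximation.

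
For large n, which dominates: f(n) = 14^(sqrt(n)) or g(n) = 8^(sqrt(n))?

f(n) = 14^(sqrt(n)) grows faster: ratio is (14/8)^(sqrt(n)) -> infinity since 14/8 > 1.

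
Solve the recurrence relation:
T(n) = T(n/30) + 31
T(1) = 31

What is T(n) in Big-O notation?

Each step divides n by 30 and adds 31. After log_30(n) steps, T(n) = O(log n).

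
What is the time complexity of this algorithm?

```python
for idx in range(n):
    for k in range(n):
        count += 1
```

Time complexity: O(n^2).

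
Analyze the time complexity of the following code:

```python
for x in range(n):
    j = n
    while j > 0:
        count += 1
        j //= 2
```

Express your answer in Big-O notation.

Time complexity: O(n log n).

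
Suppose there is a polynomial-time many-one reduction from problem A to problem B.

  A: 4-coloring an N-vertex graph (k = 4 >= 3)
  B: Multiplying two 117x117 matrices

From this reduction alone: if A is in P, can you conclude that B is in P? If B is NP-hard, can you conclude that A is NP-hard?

A poly-time reduction A <=_p B transfers tractability DOWN (B easy => A easy) and hardness UP (A hard => B hard), not the reverse.
From A in P, the reduction alone does NOT give B in P: any problem in P trivially reduces to SAT, yet SAT is not known to be in P.
From B NP-hard, the reduction alone does NOT give A NP-hard: again, easy problems reduce to hard ones.
(Here in fact A is NP-complete and B is in P, so no such reduction is known -- its existence would imply P = NP; the analysis concerns only what the assumed reduction would or would not let you conclude.)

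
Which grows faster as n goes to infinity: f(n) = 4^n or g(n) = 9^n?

g(n) = 9^n grows faster: (9/4)^n -> infinity since 9/4 > 1.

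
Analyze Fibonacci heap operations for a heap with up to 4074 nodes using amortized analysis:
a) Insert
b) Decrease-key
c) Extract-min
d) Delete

Fibonacci heaps use lazy consolidation. Potential function Phi = t + 2m (t = number of trees, m = marked nodes).
- Insert: O(1) actual, Delta Phi = +1 (one new tree) => O(1) amortized.
- Decrease-key: with c cascading cuts, actual cost is O(c); Delta Phi <= c - 2(c-1) + 2 = 4 - c (c new trees; >= c-1 marks cleared; <= 1 new mark). Amortized O(c) + (4 - c) = O(1).
- Extract-min: O(D(n) + t) actual; consolidation drops t to <= D(n)+1, so Delta Phi pays for the t term. D(n) = O(log n) for n = 4074 => O(log n) amortized.
- Delete: decrease-key to -inf then extract-min = O(log n).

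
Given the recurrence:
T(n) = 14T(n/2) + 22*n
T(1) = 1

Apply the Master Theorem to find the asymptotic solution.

a=14, b=2, f(n)=22*n. log_2(14) = 3.807. Case 1 of Master Theorem: T(n) = O(n^3.807).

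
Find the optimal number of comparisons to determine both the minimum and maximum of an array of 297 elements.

Naive approach: 592 comparisons (296 for max + 296 for min).
Optimal: Compare elements in pairs first (floor(n/2) = 148 comparisons), then find max among winners and min among losers (148 comparisons each).
Total: ceil(3n/2) - 2 = 444 comparisons. An adversary argument shows this is also a lower bound.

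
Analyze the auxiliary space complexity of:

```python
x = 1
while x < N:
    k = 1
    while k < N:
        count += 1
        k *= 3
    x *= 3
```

Space complexity: O(1).
Only a constant amount of auxiliary storage is used; nothing grows with n.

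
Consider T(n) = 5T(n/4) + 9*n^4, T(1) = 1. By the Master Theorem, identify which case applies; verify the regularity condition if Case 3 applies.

a=5, b=4, f(n)=9*n^4.
log_4(5) = 1.161 < 4.
f(n) = Omega(n^(1.161+epsilon)) for some epsilon > 0, so Case 3 is the candidate.
Regularity: a*f(n/b) = 5*9*(n/4)^4 = (5/256)*9*n^4 <= c*f(n) with c = 5/256 < 1. Satisfied.
Case 3: T(n) = Theta(n^4).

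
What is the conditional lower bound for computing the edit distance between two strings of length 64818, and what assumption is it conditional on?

Under SETH (the Strong Exponential Time Hypothesis), edit distance on length-64818 strings cannot be computed in O(n^(2-epsilon)) time for any epsilon > 0 (Backurs-Indyk). The reduction is from CNF-SAT via the orthogonal vectors problem.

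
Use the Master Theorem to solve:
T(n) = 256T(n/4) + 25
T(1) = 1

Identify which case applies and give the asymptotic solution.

a=256, b=4, f(n)=25.
log_4(256) = 4 > 0.
Since f(n) = O(n^0) is polynomially smaller than n^4, Case 1 applies.
T(n) = Theta(n^4).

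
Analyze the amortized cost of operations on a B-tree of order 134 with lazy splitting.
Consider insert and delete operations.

In a B-tree of order 134, a node splits when it has 134 keys. With lazy splitting, we use potential Phi = number of full nodes + number of near-empty nodes. Each split costs O(1) but reduces potential. Between splits, at least 67 insertions must occur in that node. Amortized structural cost is O(1) per operation, plus O(log_134 n) traversal.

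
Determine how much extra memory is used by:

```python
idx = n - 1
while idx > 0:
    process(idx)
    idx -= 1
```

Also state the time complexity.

Space complexity: O(1).
Only a constant amount of auxiliary storage is used; nothing grows with n.
Time complexity: O(n).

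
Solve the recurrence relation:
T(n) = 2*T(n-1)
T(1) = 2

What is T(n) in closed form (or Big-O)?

Each step multiplies by 2. T(n) = T(1)*2^(n-1) = 2*2^(n-1).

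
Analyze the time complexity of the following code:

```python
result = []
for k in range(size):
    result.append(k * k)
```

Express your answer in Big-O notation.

Time complexity: O(n).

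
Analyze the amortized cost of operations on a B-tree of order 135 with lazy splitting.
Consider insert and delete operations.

In a B-tree of order 135, a node splits when it has 135 keys. With lazy splitting, we use potential Phi = number of full nodes + number of near-empty nodes. Each split costs O(1) but reduces potential. Between splits, at least 67 insertions must occur in that node. Amortized structural cost is O(1) per operation, plus O(log_135 n) traversal.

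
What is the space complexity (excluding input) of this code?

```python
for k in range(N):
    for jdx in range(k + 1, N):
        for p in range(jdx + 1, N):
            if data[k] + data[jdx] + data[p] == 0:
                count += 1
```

Space complexity: O(1).
Only a constant amount of auxiliary storage is used; nothing grows with n.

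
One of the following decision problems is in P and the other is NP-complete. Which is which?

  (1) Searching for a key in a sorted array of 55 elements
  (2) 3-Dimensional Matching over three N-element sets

(1) is P: binary search runs in O(log n).
(2) is NP-complete: one of Karp's 21 NP-complete problems.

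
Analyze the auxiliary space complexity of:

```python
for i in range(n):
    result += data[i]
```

Space complexity: O(1).
Only a constant amount of auxiliary storage is used; nothing grows with n.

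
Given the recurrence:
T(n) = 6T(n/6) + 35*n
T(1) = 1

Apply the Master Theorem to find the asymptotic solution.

a=6, b=6, f(n)=35*n. log_6(6) = 1. Case 2: T(n) = O(n log n).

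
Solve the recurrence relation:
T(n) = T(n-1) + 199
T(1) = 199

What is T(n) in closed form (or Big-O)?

Unrolling: T(n) = T(n-1) + 199 = T(n-2) + 2*199 = ... = T(1) + (n-1)*199 = 199 + (n-1)*199 = 199n.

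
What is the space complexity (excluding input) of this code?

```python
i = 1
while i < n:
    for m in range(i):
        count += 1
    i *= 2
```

Space complexity: O(1).
Only a constant amount of auxiliary storage is used; nothing grows with n.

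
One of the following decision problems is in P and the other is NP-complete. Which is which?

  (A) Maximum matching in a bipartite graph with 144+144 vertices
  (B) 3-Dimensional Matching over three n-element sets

(A) is P: Hopcroft-Karp runs in O(E sqrt(V)).
(B) is NP-complete: one of Karp's 21 NP-complete problems.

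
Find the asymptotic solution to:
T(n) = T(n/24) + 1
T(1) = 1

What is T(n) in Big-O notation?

Each step divides n by 24 and adds 1. After log_24(n) steps, T(n) = O(log n).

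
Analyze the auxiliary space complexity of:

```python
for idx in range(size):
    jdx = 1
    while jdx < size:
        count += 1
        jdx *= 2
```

Space complexity: O(1).
Only a constant amount of auxiliary storage is used; nothing grows with n.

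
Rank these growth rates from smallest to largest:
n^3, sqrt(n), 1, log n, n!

Ordered by growth rate: 1 < log n < sqrt(n) < n^3 < n!.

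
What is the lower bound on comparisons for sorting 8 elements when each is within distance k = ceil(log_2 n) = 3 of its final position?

Partition the 8 positions into floor(n/k) blocks of k = 3 consecutive positions; any permutation within a block keeps every element within k of its final position, so there are at least (k!)^(n/k) distinguishable inputs. Lower bound: log_2((k!)^(n/k)) = (n/k) * log_2(k!) = Theta(n log k); with k = ceil(log_2 n), this is Omega(n log log n).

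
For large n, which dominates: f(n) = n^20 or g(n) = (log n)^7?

f(n) = n^20 grows faster: any positive polynomial dominates any polylog.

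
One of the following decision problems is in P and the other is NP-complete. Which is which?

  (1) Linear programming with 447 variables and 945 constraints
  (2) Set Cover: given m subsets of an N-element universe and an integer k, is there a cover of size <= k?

(1) is P: the ellipsoid and interior-point methods run in polynomial time.
(2) is NP-complete: one of Karp's 21 NP-complete problems (with k part of the input).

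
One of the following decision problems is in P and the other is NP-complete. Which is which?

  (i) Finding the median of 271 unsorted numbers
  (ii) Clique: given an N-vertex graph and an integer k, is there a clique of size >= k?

(i) is P: linear-time selection (median-of-medians) runs in O(n).
(ii) is NP-complete: complement of Independent Set / Vertex Cover (with k part of the input).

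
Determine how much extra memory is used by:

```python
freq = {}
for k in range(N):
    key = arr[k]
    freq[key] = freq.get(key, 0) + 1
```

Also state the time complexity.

Space complexity: O(n).
Auxiliary storage grows linearly with the input size n in the worst case.
Time complexity: O(n).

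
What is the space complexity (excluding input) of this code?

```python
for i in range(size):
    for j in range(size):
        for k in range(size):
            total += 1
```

Space complexity: O(1).
Only a constant amount of auxiliary storage is used; nothing grows with n.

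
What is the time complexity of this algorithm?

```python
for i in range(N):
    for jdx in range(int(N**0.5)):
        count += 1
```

Time complexity: O(n * sqrt(n)).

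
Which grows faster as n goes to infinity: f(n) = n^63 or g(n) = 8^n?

g(n) = 8^n grows faster: any exponential with base > 1 dominates every polynomial.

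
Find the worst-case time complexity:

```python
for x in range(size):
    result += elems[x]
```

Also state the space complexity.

Time complexity: O(n).
Space complexity: O(1).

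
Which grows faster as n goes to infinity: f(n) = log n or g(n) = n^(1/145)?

g(n) = n^(1/145) grows faster: any positive power of n dominates log n.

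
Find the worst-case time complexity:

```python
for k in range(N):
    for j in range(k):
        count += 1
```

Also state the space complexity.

Time complexity: O(n^2).
Space complexity: O(1).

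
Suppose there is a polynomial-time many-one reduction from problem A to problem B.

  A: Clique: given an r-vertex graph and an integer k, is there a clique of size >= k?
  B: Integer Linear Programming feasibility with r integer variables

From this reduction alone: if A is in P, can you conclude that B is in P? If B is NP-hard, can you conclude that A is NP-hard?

A poly-time reduction A <=_p B transfers tractability DOWN (B easy => A easy) and hardness UP (A hard => B hard), not the reverse.
From A in P, the reduction alone does NOT give B in P: any problem in P trivially reduces to SAT, yet SAT is not known to be in P.
From B NP-hard, the reduction alone does NOT give A NP-hard: again, easy problems reduce to hard ones.
(Here in fact A is NP-complete and B is NP-complete.)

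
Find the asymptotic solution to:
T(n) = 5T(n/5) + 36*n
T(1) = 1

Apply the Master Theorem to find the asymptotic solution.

a=5, b=5, f(n)=36*n. log_5(5) = 1. Case 2: T(n) = O(n log n).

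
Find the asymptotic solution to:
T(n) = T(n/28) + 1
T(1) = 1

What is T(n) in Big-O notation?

Each step divides n by 28 and adds 1. After log_28(n) steps, T(n) = O(log n).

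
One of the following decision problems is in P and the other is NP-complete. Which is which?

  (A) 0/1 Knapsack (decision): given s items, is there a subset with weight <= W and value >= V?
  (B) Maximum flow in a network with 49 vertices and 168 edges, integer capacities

(A) is NP-complete: reduces from Subset Sum.
(B) is P: Edmonds-Karp / push-relabel run in polynomial time.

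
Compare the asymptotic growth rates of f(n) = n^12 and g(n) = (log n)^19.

f(n) = n^12 grows faster: any positive polynomial dominates any polylog.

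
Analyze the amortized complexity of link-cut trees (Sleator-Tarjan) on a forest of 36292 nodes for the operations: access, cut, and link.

Link-cut trees represent the forest using splay trees over preferred paths. With potential Phi = sum over nodes of log(size of virtual subtree), each access on 36292 nodes is O(log 36292) = O(log n) amortized by the splay-tree access lemma. Cut and link are O(1) plus one access.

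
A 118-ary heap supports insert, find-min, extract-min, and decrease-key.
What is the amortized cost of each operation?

The 118-ary heap has height O(log_118 n). Insert sifts up: O(log_118 n). Find-min reads the root: O(1). Extract-min sifts down comparing 118 children per level: O(118 * log_118 n). Decrease-key sifts up: O(log_118 n).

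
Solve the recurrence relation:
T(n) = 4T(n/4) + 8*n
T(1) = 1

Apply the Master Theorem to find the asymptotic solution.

a=4, b=4, f(n)=8*n. log_4(4) = 1. Case 2: T(n) = O(n log n).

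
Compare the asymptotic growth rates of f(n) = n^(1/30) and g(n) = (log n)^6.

f(n) = n^(1/30) grows faster: any positive power of n dominates any polylog.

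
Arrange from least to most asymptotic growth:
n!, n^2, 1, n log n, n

Ordered by growth rate: 1 < n < n log n < n^2 < n!.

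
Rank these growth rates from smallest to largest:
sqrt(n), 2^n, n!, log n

Ordered by growth rate: log n < sqrt(n) < 2^n < n!.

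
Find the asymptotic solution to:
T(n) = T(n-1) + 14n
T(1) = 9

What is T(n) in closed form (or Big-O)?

Unrolling: T(n) = 9 + 14*(2 + 3 + ... + n) = 9 + 14*(n(n+1)/2 - 1) = O(n^2).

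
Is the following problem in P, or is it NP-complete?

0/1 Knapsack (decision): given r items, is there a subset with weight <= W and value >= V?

This problem is NP-complete: reduces from Subset Sum.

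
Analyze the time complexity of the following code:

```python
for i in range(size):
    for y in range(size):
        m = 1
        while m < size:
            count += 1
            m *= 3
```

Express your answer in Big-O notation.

Time complexity: O(n^2 log n).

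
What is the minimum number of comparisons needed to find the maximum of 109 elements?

Finding the maximum requires 108 comparisons. Each comparison eliminates exactly one candidate. With 109 candidates, we need 108 eliminations.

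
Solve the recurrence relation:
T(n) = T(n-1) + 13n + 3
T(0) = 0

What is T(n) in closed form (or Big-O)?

Dominant term in sum is 13*sum(i, i=1..n) = 13*n*(n+1)/2 = O(n^2).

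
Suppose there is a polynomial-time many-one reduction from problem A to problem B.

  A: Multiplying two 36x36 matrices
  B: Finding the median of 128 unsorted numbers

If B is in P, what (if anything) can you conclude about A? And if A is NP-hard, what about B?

A poly-time reduction A <=_p B means any A-instance can be transformed to a B-instance in poly time.
If B is in P: compose the reduction with B's poly-time algorithm to solve A in poly time, so A is in P.
If A is NP-hard: every NP problem reduces to A, which reduces to B; composing reductions, every NP problem reduces to B, so B is NP-hard.
(Here in fact A is P and B is P.)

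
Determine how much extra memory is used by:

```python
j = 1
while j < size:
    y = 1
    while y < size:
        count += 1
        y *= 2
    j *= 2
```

Space complexity: O(1).
Only a constant amount of auxiliary storage is used; nothing grows with n.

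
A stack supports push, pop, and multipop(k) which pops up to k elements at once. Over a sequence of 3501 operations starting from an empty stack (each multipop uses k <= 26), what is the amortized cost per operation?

Each element is pushed exactly once and popped at most once (whether by pop or as part of a multipop). So the total number of individual pops over the whole sequence is at most the number of pushes, which is at most 3501. Total work <= 2 * 3501, hence O(1) amortized per operation.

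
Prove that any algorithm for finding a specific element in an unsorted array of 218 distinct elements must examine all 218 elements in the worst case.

Adversary argument: if the algorithm examines fewer than 218 elements, the adversary places the target in an unexamined position. The algorithm cannot distinguish 'not present' from 'in unexamined position'.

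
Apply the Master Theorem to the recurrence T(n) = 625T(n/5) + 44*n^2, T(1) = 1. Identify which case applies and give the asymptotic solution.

a=625, b=5, f(n)=44*n^2.
log_5(625) = 4 > 2.
Since f(n) = O(n^2) is polynomially smaller than n^4, Case 1 applies.
T(n) = Theta(n^4).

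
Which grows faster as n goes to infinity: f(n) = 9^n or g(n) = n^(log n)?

f(n) = 9^n grows faster: take logs: log(n^(log n)) = (log n)^2, log(9^n) = n log 9; n dominates (log n)^2.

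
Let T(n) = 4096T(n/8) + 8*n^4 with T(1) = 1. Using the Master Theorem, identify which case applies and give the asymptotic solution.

a=4096, b=8, f(n)=8*n^4.
log_8(4096) = 4, so n^(log_b(a)) = n^4.
f(n) = Theta(n^4), so Case 2 applies.
T(n) = Theta(n^4 log n).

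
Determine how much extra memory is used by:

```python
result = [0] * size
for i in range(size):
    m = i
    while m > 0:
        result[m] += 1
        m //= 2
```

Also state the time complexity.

Space complexity: O(n).
Auxiliary storage grows linearly with the input size n in the worst case.
Time complexity: O(n log n).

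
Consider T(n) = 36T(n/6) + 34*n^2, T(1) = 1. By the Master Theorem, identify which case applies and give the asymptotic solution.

a=36, b=6, f(n)=34*n^2.
log_6(36) = 2, so n^(log_b(a)) = n^2.
f(n) = Theta(n^2), so Case 2 applies.
T(n) = Theta(n^2 log n).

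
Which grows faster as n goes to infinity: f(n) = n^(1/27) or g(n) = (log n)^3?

f(n) = n^(1/27) grows faster: any positive power of n dominates any polylog.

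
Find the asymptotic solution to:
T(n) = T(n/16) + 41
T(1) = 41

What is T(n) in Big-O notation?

Each step divides n by 16 and adds 41. After log_16(n) steps, T(n) = O(log n).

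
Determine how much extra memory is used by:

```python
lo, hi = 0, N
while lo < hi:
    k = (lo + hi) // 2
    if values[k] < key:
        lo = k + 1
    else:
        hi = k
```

Space complexity: O(1).
Only a constant amount of auxiliary storage is used; nothing grows with n.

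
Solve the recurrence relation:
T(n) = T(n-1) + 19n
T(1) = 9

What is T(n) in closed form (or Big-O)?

Unrolling: T(n) = 9 + 19*(2 + 3 + ... + n) = 9 + 19*(n(n+1)/2 - 1) = O(n^2).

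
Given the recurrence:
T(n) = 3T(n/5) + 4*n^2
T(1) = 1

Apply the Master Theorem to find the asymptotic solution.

a=3, b=5, f(n)=4*n^2. log_5(3) = 0.6826 < 2. Case 3: T(n) = O(n^2).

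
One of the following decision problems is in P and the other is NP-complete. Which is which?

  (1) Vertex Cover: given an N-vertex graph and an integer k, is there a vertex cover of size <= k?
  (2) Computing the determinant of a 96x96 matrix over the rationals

(1) is NP-complete: one of Karp's 21 NP-complete problems (with k part of the input; for any fixed constant k it is in P).
(2) is P: Gaussian elimination runs in O(n^3).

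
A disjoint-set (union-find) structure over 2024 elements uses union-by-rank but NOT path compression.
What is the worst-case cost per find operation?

Union-by-rank alone keeps every tree's height <= log_2(2024) ~= 11.0. Each find traverses from a node to its root, costing O(height) = O(log n). Without path compression this bound is tight.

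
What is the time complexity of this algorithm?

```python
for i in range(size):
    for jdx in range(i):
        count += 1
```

Time complexity: O(n^2).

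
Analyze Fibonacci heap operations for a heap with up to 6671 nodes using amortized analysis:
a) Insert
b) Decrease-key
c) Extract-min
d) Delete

Fibonacci heaps use lazy consolidation. Potential function Phi = t + 2m (t = number of trees, m = marked nodes).
- Insert: O(1) actual, Delta Phi = +1 (one new tree) => O(1) amortized.
- Decrease-key: with c cascading cuts, actual cost is O(c); Delta Phi <= c - 2(c-1) + 2 = 4 - c (c new trees; >= c-1 marks cleared; <= 1 new mark). Amortized O(c) + (4 - c) = O(1).
- Extract-min: O(D(n) + t) actual; consolidation drops t to <= D(n)+1, so Delta Phi pays for the t term. D(n) = O(log n) for n = 6671 => O(log n) amortized.
- Delete: decrease-key to -inf then extract-min = O(log n).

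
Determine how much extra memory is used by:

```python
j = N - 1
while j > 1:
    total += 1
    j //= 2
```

Space complexity: O(1).
Only a constant amount of auxiliary storage is used; nothing grows with n.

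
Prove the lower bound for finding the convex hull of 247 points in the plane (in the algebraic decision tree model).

Reduction from sorting: given 247 numbers x_1,...,x_{247}, map x_i to the point (x_i, x_i^2) on the parabola y = x^2. All points are on the convex hull, and walking the hull gives them in sorted x-order. Since sorting requires Omega(n log n), so does planar convex hull.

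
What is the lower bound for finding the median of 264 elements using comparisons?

To find the median of 264 elements, every element must be compared at least once, so the lower bound is Omega(n). The BFPRT algorithm achieves O(n), making this tight.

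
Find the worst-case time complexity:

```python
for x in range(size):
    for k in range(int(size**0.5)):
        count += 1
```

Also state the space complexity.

Time complexity: O(n * sqrt(n)).
Space complexity: O(1).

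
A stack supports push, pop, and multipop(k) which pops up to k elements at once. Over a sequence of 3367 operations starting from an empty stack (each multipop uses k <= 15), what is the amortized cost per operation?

Each element is pushed exactly once and popped at most once (whether by pop or as part of a multipop). So the total number of individual pops over the whole sequence is at most the number of pushes, which is at most 3367. Total work <= 2 * 3367, hence O(1) amortized per operation.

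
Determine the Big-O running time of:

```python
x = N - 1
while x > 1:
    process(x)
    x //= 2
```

Time complexity: O(log n).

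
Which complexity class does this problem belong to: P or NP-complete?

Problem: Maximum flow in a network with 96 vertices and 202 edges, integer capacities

This problem is in P: Edmonds-Karp / push-relabel run in polynomial time.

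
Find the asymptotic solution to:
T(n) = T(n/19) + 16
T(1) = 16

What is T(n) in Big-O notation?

Each step divides n by 19 and adds 16. After log_19(n) steps, T(n) = O(log n).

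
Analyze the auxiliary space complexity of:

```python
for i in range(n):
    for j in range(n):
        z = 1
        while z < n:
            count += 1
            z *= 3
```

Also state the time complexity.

Space complexity: O(1).
Only a constant amount of auxiliary storage is used; nothing grows with n.
Time complexity: O(n^2 log n).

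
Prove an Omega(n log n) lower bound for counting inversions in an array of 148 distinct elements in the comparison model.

Decision-tree argument: at any leaf, the comparisons made (with transitivity) must totally order all 148 elements -- otherwise some pair (i,j) is unordered, and an adversary can present two inputs agreeing on every comparison made but with that pair flipped, changing the inversion count by 1, so the leaf's output is wrong on one of them. Hence the tree has >= 148! leaves and height >= log_2(148!) = Omega(n log n). Modified merge sort achieves O(n log n).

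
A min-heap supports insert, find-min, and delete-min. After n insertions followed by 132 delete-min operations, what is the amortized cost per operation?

Insert takes O(log n) worst case. Delete-min takes O(log n). Over a sequence of n inserts and 132 delete-mins, total cost is O((n + 132) log n). Amortized per operation: O(log n).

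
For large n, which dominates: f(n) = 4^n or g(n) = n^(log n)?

f(n) = 4^n grows faster: take logs: log(n^(log n)) = (log n)^2, log(4^n) = n log 4; n dominates (log n)^2.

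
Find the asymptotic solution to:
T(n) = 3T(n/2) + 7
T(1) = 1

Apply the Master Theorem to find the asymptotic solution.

a=3, b=2, f(n)=7. log_2(3) = 1.585. Case 1 of Master Theorem: T(n) = O(n^1.585).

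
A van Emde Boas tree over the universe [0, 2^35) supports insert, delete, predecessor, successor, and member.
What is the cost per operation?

vEB recursively partitions [0, 34359738368) into sqrt(u) clusters of size sqrt(u). Each operation recurses into either one cluster or the summary, never both: T(u) = T(sqrt(u)) + O(1) => T(u) = O(log log u) = O(log 35). This is worst-case, not just amortized.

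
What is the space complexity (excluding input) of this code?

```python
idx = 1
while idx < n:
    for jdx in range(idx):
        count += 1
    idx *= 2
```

Space complexity: O(1).
Only a constant amount of auxiliary storage is used; nothing grows with n.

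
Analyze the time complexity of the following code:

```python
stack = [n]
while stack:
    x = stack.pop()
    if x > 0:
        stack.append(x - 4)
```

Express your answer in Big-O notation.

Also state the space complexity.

Time complexity: O(n).
Space complexity: O(1).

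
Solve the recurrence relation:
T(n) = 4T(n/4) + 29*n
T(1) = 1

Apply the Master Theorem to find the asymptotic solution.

a=4, b=4, f(n)=29*n. log_4(4) = 1. Case 2: T(n) = O(n log n).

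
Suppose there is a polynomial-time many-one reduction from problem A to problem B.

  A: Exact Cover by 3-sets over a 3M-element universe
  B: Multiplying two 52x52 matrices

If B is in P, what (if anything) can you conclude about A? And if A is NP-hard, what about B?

A poly-time reduction A <=_p B means any A-instance can be transformed to a B-instance in poly time.
If B is in P: compose the reduction with B's poly-time algorithm to solve A in poly time, so A is in P.
If A is NP-hard: every NP problem reduces to A, which reduces to B; composing reductions, every NP problem reduces to B, so B is NP-hard.
(Here in fact A is NP-complete and B is in P, so no such reduction is known -- its existence would imply P = NP; the analysis concerns only what the assumed reduction would or would not let you conclude.)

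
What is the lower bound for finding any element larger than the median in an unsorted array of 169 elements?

To find an element larger than the median of 169 elements, we must see Omega(n) elements. Without seeing enough elements, an adversary can make any unseen element the median.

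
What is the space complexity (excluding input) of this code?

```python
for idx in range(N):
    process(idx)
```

Space complexity: O(1).
Only a constant amount of auxiliary storage is used; nothing grows with n.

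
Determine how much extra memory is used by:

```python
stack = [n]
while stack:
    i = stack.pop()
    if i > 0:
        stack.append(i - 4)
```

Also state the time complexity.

Space complexity: O(1).
Only a constant amount of auxiliary storage is used; nothing grows with n.
Time complexity: O(n).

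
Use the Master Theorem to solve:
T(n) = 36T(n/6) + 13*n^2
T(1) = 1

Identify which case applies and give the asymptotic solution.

a=36, b=6, f(n)=13*n^2.
log_6(36) = 2, so n^(log_b(a)) = n^2.
f(n) = Theta(n^2), so Case 2 applies.
T(n) = Theta(n^2 log n).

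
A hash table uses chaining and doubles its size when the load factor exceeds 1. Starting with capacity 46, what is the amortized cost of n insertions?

Rehashing occurs when load exceeds 1. Total rehash cost is geometric series summing to O(n). Each insertion itself is O(1). Amortized: O(1).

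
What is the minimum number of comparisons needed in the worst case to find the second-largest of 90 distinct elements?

Lower bound: finding the max needs 90-1 comparisons. By the adversary weight-doubling argument, the max must personally win >= ceil(log_2(90)) = 7 comparisons; the 2nd-largest is among those 7 losers, needing 7-1 more comparisons. Total >= 90-1 + 7-1 = 95. A balanced knockout tournament achieves this.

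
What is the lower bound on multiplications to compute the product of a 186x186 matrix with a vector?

A 186x186 matrix-vector product has 186 inner products of length 186. Output depends on all 186^2 = 34596 matrix entries. At least 34596 multiplications needed.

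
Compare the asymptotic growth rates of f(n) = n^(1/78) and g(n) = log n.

f(n) = n^(1/78) grows faster: any positive power of n dominates log n.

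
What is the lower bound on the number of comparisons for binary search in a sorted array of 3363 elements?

With 3363 possible positions, we need at least ceil(log_2(3363)) = 12 comparisons. Each comparison splits the remaining candidates by at most half.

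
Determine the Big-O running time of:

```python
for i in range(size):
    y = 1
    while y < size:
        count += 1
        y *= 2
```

Time complexity: O(n log n).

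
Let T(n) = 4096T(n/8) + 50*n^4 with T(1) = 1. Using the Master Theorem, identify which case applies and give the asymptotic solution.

a=4096, b=8, f(n)=50*n^4.
log_8(4096) = 4, so n^(log_b(a)) = n^4.
f(n) = Theta(n^4), so Case 2 applies.
T(n) = Theta(n^4 log n).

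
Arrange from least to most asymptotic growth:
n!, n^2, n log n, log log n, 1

Ordered by growth rate: 1 < log log n < n log n < n^2 < n!.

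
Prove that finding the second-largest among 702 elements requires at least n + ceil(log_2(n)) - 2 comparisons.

Lower bound (adversary): identifying the maximum requires 702-1 comparisons (each eliminates one candidate). Assign weight 1 to each element; on each comparison the adversary lets the heavier side win and gives it the loser's weight. The max ends with weight 702, but each comparison it wins at most doubles its weight, so the max must win >= ceil(log_2(702)) = 10 comparisons. The second-largest is one of those 10 direct losers to the max, and identifying which one is largest needs >= 10-1 further comparisons. Total >= 702-1 + 10-1 = 710.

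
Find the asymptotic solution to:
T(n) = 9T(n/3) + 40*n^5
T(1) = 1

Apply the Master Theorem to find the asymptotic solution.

a=9, b=3, f(n)=40*n^5. log_3(9) = 2 < 5. Case 3: T(n) = O(n^5).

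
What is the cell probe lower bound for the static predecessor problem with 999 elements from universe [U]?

The Patrascu-Thorup lower bound shows any data structure on n = 999 elements using O(n * polylog(n)) space requires Omega(log log U) query time. van Emde Boas trees achieve O(log log U) with O(U) space.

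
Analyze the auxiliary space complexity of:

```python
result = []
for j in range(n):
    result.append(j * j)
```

Space complexity: O(n).
Auxiliary storage grows linearly with the input size n in the worst case.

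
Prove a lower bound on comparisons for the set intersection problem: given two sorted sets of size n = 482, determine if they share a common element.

For two sorted arrays of size n = 482, any correct algorithm must examine Omega(n) elements. If fewer are examined, an adversary places a common element in an unexamined gap. A merge-based scan achieves O(n), so the bound is tight.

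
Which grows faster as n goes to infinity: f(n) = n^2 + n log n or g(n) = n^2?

f(n) = n^2 + n log n and g(n) = n^2 are Theta of each other: the lower-order n log n term is o(n^2); both are Theta(n^2).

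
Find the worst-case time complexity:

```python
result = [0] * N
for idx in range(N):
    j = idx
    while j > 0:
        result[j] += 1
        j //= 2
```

Time complexity: O(n log n).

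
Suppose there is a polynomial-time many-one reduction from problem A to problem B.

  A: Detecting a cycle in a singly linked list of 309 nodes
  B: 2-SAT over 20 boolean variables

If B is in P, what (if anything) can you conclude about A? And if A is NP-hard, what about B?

A poly-time reduction A <=_p B means any A-instance can be transformed to a B-instance in poly time.
If B is in P: compose the reduction with B's poly-time algorithm to solve A in poly time, so A is in P.
If A is NP-hard: every NP problem reduces to A, which reduces to B; composing reductions, every NP problem reduces to B, so B is NP-hard.
(Here in fact A is P and B is P.)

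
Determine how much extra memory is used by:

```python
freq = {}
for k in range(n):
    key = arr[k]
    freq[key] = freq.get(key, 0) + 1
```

Space complexity: O(n).
Auxiliary storage grows linearly with the input size n in the worst case.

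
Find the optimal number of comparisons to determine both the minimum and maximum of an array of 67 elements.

Naive approach: 132 comparisons (66 for max + 66 for min).
Optimal: Compare elements in pairs first (floor(n/2) = 33 comparisons), then find max among winners and min among losers (33 comparisons each).
Total: ceil(3n/2) - 2 = 99 comparisons. An adversary argument shows this is also a lower bound.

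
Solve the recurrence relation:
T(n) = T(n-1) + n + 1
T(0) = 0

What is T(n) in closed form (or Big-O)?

Dominant term in sum is 1*sum(i, i=1..n) = 1*n*(n+1)/2 = O(n^2).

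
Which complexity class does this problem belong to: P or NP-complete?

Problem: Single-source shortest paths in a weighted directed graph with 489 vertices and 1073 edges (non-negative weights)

This problem is in P: Dijkstra's algorithm runs in O((V+E) log V).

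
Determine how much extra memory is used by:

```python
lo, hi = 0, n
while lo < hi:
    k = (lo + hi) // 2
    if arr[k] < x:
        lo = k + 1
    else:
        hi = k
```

Space complexity: O(1).
Only a constant amount of auxiliary storage is used; nothing grows with n.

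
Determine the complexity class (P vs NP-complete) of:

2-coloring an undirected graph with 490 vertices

This problem is in P: 2-coloring is bipartiteness testing via BFS, O(V+E).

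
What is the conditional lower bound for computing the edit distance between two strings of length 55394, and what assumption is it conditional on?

Under SETH (the Strong Exponential Time Hypothesis), edit distance on length-55394 strings cannot be computed in O(n^(2-epsilon)) time for any epsilon > 0 (Backurs-Indyk). The reduction is from CNF-SAT via the orthogonal vectors problem.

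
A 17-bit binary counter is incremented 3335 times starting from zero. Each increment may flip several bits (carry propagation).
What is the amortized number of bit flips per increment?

Bit i flips on every 2^i-th increment, so over 3335 increments bit i flips floor(3335/2^i) times. Summing over i: total flips < 2 * 3335. Amortized: < 2 = O(1) per increment.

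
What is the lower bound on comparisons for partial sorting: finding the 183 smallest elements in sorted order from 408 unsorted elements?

Finding 183 smallest of 408 in sorted order: Omega(408) to identify the 183 smallest, plus Omega(183 log 183) to sort them. Total: Omega(n + k log k).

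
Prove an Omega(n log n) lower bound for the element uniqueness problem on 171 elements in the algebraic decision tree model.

In the algebraic decision tree model, element uniqueness on 171 elements is equivalent to determining which cell of an arrangement of C(171,2) = 14535 hyperplanes x_i = x_j contains the input point. Ben-Or's theorem shows this requires Omega(n log n).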